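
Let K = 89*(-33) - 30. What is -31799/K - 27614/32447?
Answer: 949851415/96270249 ≈ 9.8665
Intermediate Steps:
K = -2967 (K = -2937 - 30 = -2967)
-31799/K - 27614/32447 = -31799/(-2967) - 27614/32447 = -31799*(-1/2967) - 27614*1/32447 = 31799/2967 - 27614/32447 = 949851415/96270249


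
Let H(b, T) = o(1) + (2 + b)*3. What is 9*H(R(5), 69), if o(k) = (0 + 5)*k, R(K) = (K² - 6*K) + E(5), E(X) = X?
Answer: 99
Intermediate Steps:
R(K) = 5 + K² - 6*K (R(K) = (K² - 6*K) + 5 = 5 + K² - 6*K)
o(k) = 5*k
H(b, T) = 11 + 3*b (H(b, T) = 5*1 + (2 + b)*3 = 5 + (6 + 3*b) = 11 + 3*b)
9*H(R(5), 69) = 9*(11 + 3*(5 + 5² - 6*5)) = 9*(11 + 3*(5 + 25 - 30)) = 9*(11 + 3*0) = 9*(11 + 0) = 9*11 = 99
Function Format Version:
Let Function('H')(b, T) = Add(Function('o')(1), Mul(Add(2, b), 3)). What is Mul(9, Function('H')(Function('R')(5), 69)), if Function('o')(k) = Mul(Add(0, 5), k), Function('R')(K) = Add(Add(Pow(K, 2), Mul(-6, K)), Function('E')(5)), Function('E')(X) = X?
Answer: 99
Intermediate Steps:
Function('R')(K) = Add(5, Pow(K, 2), Mul(-6, K)) (Function('R')(K) = Add(Add(Pow(K, 2), Mul(-6, K)), 5) = Add(5, Pow(K, 2), Mul(-6, K)))
Function('o')(k) = Mul(5, k)
Function('H')(b, T) = Add(11, Mul(3, b)) (Function('H')(b, T) = Add(Mul(5, 1), Mul(Add(2, b), 3)) = Add(5, Add(6, Mul(3, b))) = Add(11, Mul(3, b)))
Mul(9, Function('H')(Function('R')(5), 69)) = Mul(9, Add(11, Mul(3, Add(5, Pow(5, 2), Mul(-6, 5))))) = Mul(9, Add(11, Mul(3, Add(5, 25, -30)))) = Mul(9, Add(11, Mul(3, 0))) = Mul(9, Add(11, 0)) = Mul(9, 11) = 99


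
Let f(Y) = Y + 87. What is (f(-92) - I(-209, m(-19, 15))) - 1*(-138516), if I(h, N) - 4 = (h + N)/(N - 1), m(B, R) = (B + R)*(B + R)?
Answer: 2077798/15 ≈ 1.3852e+5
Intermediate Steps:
f(Y) = 87 + Y
m(B, R) = (B + R)²
I(h, N) = 4 + (N + h)/(-1 + N) (I(h, N) = 4 + (h + N)/(N - 1) = 4 + (N + h)/(-1 + N))
(f(-92) - I(-209, m(-19, 15))) - 1*(-138516) = ((87 - 92) - (-4 - 209 + 5*(-19 + 15)²)/(-1 + (-19 + 15)²)) - 1*(-138516) = (-5 - (-4 - 209 + 5*(-4)²)/(-1 + (-4)²)) + 138516 = (-5 - (-4 - 209 + 5*16)/(-1 + 16)) + 138516 = (-5 - (-4 - 209 + 80)/15) + 138516 = (-5 - (-133)/15) + 138516 = (-5 - 1*(-133/15)) + 138516 = (-5 + 133/15) + 138516 = 58/15 + 138516 = 2077798/15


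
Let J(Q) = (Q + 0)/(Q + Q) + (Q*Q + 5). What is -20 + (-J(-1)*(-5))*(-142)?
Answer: -4635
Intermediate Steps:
J(Q) = 11/2 + Q**2 (J(Q) = Q/((2*Q)) + (Q**2 + 5) = Q*(1/(2*Q)) + (5 + Q**2) = 1/2 + (5 + Q**2) = 11/2 + Q**2)
-20 + (-J(-1)*(-5))*(-142) = -20 + (-(11/2 + (-1)**2)*(-5))*(-142) = -20 + (-(11/2 + 1)*(-5))*(-142) = -20 + (-1*13/2*(-5))*(-142) = -20 - 13/2*(-5)*(-142) = -20 + (65/2)*(-142) = -20 - 4615 = -4635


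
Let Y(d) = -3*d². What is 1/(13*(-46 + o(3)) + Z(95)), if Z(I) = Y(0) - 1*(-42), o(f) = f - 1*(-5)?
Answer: -1/452 ≈ -0.0022124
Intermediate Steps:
o(f) = 5 + f (o(f) = f + 5 = 5 + f)
Z(I) = 42 (Z(I) = -3*0² - 1*(-42) = -3*0 + 42 = 0 + 42 = 42)
1/(13*(-46 + o(3)) + Z(95)) = 1/(13*(-46 + (5 + 3)) + 42) = 1/(13*(-46 + 8) + 42) = 1/(13*(-38) + 42) = 1/(-494 + 42) = 1/(-452) = -1/452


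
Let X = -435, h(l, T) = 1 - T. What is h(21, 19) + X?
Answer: -453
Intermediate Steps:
h(21, 19) + X = (1 - 1*19) - 435 = (1 - 19) - 435 = -18 - 435 = -453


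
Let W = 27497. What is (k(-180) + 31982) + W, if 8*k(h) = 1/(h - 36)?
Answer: 102779711/1728 ≈ 59479.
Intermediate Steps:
k(h) = 1/(8*(-36 + h)) (k(h) = 1/(8*(h - 36)) = 1/(8*(-36 + h)))
(k(-180) + 31982) + W = (1/(8*(-36 - 180)) + 31982) + 27497 = ((1/8)/(-216) + 31982) + 27497 = ((1/8)*(-1/216) + 31982) + 27497 = (-1/1728 + 31982) + 27497 = 55264895/1728 + 27497 = 102779711/1728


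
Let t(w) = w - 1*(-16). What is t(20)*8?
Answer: 288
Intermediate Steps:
t(w) = 16 + w (t(w) = w + 16 = 16 + w)
t(20)*8 = (16 + 20)*8 = 36*8 = 288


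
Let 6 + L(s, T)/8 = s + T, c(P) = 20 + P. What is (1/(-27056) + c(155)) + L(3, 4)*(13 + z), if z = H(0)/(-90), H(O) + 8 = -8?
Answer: 341419619/1217520 ≈ 280.42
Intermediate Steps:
H(O) = -16 (H(O) = -8 - 8 = -16)
L(s, T) = -48 + 8*T + 8*s (L(s, T) = -48 + 8*(s + T) = -48 + 8*(T + s) = -48 + (8*T + 8*s) = -48 + 8*T + 8*s)
z = 8/45 (z = -16/(-90) = -16*(-1/90) = 8/45 ≈ 0.17778)
(1/(-27056) + c(155)) + L(3, 4)*(13 + z) = (1/(-27056) + (20 + 155)) + (-48 + 8*4 + 8*3)*(13 + 8/45) = (-1/27056 + 175) + (-48 + 32 + 24)*(593/45) = 4734799/27056 + 8*(593/45) = 4734799/27056 + 4744/45 = 341419619/1217520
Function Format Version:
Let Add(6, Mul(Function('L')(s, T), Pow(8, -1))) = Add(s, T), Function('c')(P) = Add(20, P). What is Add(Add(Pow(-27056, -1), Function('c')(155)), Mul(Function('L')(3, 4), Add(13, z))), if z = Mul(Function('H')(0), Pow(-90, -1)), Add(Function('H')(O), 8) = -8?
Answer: Rational(341419619, 1217520) ≈ 280.42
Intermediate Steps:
Function('H')(O) = -16 (Function('H')(O) = Add(-8, -8) = -16)
Function('L')(s, T) = Add(-48, Mul(8, T), Mul(8, s)) (Function('L')(s, T) = Add(-48, Mul(8, Add(s, T))) = Add(-48, Mul(8, Add(T, s))) = Add(-48, Add(Mul(8, T), Mul(8, s))) = Add(-48, Mul(8, T), Mul(8, s)))
z = Rational(8, 45) (z = Mul(-16, Pow(-90, -1)) = Mul(-16, Rational(-1, 90)) = Rational(8, 45) ≈ 0.17778)
Add(Add(Pow(-27056, -1), Function('c')(155)), Mul(Function('L')(3, 4), Add(13, z))) = Add(Add(Pow(-27056, -1), Add(20, 155)), Mul(Add(-48, Mul(8, 4), Mul(8, 3)), Add(13, Rational(8, 45)))) = Add(Add(Rational(-1, 27056), 175), Mul(Add(-48, 32, 24), Rational(593, 45))) = Add(Rational(4734799, 27056), Mul(8, Rational(593, 45))) = Add(Rational(4734799, 27056), Rational(4744, 45)) = Rational(341419619, 1217520)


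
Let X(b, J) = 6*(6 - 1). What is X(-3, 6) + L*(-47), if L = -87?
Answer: 4119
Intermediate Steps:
X(b, J) = 30 (X(b, J) = 6*5 = 30)
X(-3, 6) + L*(-47) = 30 - 87*(-47) = 30 + 4089 = 4119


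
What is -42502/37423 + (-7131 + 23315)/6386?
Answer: 167118030/119491639 ≈ 1.3986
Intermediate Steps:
-42502/37423 + (-7131 + 23315)/6386 = -42502*1/37423 + 16184*(1/6386) = -42502/37423 + 8092/3193 = 167118030/119491639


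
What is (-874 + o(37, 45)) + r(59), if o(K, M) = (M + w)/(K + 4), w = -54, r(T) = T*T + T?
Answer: 109297/41 ≈ 2665.8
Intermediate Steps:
r(T) = T + T² (r(T) = T² + T = T + T²)
o(K, M) = (-54 + M)/(4 + K) (o(K, M) = (M - 54)/(K + 4) = (-54 + M)/(4 + K))
(-874 + o(37, 45)) + r(59) = (-874 + (-54 + 45)/(4 + 37)) + 59*(1 + 59) = (-874 - 9/41) + 59*60 = (-874 + (1/41)*(-9)) + 3540 = (-874 - 9/41) + 3540 = -35843/41 + 3540 = 109297/41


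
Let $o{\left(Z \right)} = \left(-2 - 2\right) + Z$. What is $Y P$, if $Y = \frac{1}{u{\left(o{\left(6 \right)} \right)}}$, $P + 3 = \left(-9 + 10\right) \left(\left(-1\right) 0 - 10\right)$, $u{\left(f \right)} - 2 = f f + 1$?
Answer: $- \frac{13}{7} \approx -1.8571$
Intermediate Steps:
$o{\left(Z \right)} = -4 + Z$
$u{\left(f \right)} = 3 + f^{2}$ ($u{\left(f \right)} = 2 + \left(f f + 1\right) = 2 + \left(f^{2} + 1\right) = 2 + \left(1 + f^{2}\right) = 3 + f^{2}$)
$P = -13$ ($P = -3 + \left(-9 + 10\right) \left(\left(-1\right) 0 - 10\right) = -3 + 1 \left(0 - 10\right) = -3 + 1 \left(-10\right) = -3 - 10 = -13$)
$Y = \frac{1}{7}$ ($Y = \frac{1}{3 + \left(-4 + 6\right)^{2}} = \frac{1}{3 + 2^{2}} = \frac{1}{3 + 4} = \frac{1}{7} \approx 0.14286$)
$Y P = \frac{1}{7} \left(-13\right) = - \frac{13}{7}$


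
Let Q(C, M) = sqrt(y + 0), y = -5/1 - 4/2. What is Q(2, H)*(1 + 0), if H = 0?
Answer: I*sqrt(7) ≈ 2.6458*I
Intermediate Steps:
y = -7 (y = -5*1 - 4*1/2 = -5 - 2 = -7)
Q(C, M) = I*sqrt(7) (Q(C, M) = sqrt(-7 + 0) = sqrt(-7) = I*sqrt(7))
Q(2, H)*(1 + 0) = (I*sqrt(7))*(1 + 0) = (I*sqrt(7))*1 = I*sqrt(7)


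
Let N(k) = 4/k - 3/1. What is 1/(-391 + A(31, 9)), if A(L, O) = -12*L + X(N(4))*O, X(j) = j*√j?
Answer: I/(-763*I + 18*√2) ≈ -0.0013092 + 4.3677e-5*I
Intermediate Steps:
N(k) = -3 + 4/k (N(k) = 4/k - 3*1 = 4/k - 3 = -3 + 4/k)
X(j) = j^(3/2)
A(L, O) = -12*L - 2*I*O*√2 (A(L, O) = -12*L + (-3 + 4/4)^(3/2)*O = -12*L + (-3 + 4*(¼))^(3/2)*O = -12*L + (-3 + 1)^(3/2)*O = -12*L + (-2)^(3/2)*O = -12*L + (-2*I*√2)*O = -12*L - 2*I*O*√2)
1/(-391 + A(31, 9)) = 1/(-391 + (-12*31 - 2*I*9*√2)) = 1/(-391 + (-372 - 18*I*√2)) = 1/(-763 - 18*I*√2)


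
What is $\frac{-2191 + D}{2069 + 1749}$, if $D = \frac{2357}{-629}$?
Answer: $- \frac{690248}{1200761} \approx -0.57484$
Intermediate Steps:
$D = - \frac{2357}{629}$ ($D = 2357 \left(- \frac{1}{629}\right) = - \frac{2357}{629} \approx -3.7472$)
$\frac{-2191 + D}{2069 + 1749} = \frac{-2191 - \frac{2357}{629}}{2069 + 1749} = - \frac{1380496}{629 \cdot 3818} = \left(- \frac{1380496}{629}\right) \frac{1}{3818} = - \frac{690248}{1200761}$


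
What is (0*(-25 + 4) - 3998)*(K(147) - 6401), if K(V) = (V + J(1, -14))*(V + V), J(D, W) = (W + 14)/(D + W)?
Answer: -147194366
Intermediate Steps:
J(D, W) = (14 + W)/(D + W)
K(V) = 2*V² (K(V) = (V + (14 - 14)/(1 - 14))*(V + V) = (V + 0/(-13))*(2*V) = (V - 1/13*0)*(2*V) = (V + 0)*(2*V) = V*(2*V) = 2*V²)
(0*(-25 + 4) - 3998)*(K(147) - 6401) = (0*(-25 + 4) - 3998)*(2*147² - 6401) = (0*(-21) - 3998)*(2*21609 - 6401) = (0 - 3998)*(43218 - 6401) = -3998*36817 = -147194366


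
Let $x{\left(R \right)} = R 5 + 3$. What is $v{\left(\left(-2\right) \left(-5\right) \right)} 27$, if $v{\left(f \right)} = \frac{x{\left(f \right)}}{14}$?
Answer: $\frac{1431}{14} \approx 102.21$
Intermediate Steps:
$x{\left(R \right)} = 3 + 5 R$ ($x{\left(R \right)} = 5 R + 3 = 3 + 5 R$)
$v{\left(f \right)} = \frac{3}{14} + \frac{5 f}{14}$ ($v{\left(f \right)} = \frac{3 + 5 f}{14} = \left(3 + 5 f\right) \frac{1}{14} = \frac{3}{14} + \frac{5 f}{14}$)
$v{\left(\left(-2\right) \left(-5\right) \right)} 27 = \left(\frac{3}{14} + \frac{5 \left(\left(-2\right) \left(-5\right)\right)}{14}\right) 27 = \left(\frac{3}{14} + \frac{5}{14} \cdot 10\right) 27 = \left(\frac{3}{14} + \frac{25}{7}\right) 27 = \frac{53}{14} \cdot 27 = \frac{1431}{14}$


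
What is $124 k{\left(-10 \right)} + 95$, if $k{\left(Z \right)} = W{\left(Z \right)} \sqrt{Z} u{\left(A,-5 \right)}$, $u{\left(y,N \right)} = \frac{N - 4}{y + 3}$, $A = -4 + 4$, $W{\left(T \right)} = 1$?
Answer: $95 - 372 i \sqrt{10} \approx 95.0 - 1176.4 i$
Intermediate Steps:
$A = 0$
$u{\left(y,N \right)} = \frac{-4 + N}{3 + y}$
$k{\left(Z \right)} = - 3 \sqrt{Z}$ ($k{\left(Z \right)} = 1 \sqrt{Z} \frac{-4 - 5}{3 + 0} = \sqrt{Z} \frac{1}{3} \left(-9\right) = \sqrt{Z} \left(-3\right) = - 3 \sqrt{Z}$)
$124 k{\left(-10 \right)} + 95 = 124 \left(- 3 \sqrt{-10}\right) + 95 = 124 \left(- 3 i \sqrt{10}\right) + 95 = - 372 i \sqrt{10} + 95 = 95 - 372 i \sqrt{10}$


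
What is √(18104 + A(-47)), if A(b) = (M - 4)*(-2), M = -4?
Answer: 2*√4530 ≈ 134.61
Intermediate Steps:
A(b) = 16 (A(b) = (-4 - 4)*(-2) = -8*(-2) = 16)
√(18104 + A(-47)) = √(18104 + 16) = √18120 = 2*√4530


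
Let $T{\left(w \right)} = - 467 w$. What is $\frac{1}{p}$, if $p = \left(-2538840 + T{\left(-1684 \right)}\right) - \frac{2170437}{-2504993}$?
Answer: $- \frac{2504993}{4389777622679} \approx -5.7064 \cdot 10^{-7}$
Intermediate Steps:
$p = - \frac{4389777622679}{2504993}$ ($p = \left(-2538840 - -786428\right) - \frac{2170437}{-2504993} = \left(-2538840 + 786428\right) - - \frac{2170437}{2504993} = -1752412 + \frac{2170437}{2504993} = - \frac{4389777622679}{2504993} \approx -1.7524 \cdot 10^{6}$)
$\frac{1}{p} = \frac{1}{- \frac{4389777622679}{2504993}} = - \frac{2504993}{4389777622679}$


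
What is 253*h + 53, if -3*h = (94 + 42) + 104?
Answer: -20187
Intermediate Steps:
h = -80 (h = -((94 + 42) + 104)/3 = -(136 + 104)/3 = -⅓*240 = -80)
253*h + 53 = 253*(-80) + 53 = -20240 + 53 = -20187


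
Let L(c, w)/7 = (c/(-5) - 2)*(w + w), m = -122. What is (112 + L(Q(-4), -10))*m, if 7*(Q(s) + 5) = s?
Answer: -28792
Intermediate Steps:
Q(s) = -5 + s/7
L(c, w) = 14*w*(-2 - c/5) (L(c, w) = 7*((c/(-5) - 2)*(w + w)) = 7*((c*(-1/5) - 2)*(2*w)) = 7*((-c/5 - 2)*(2*w)) = 7*((-2 - c/5)*(2*w)) = 7*(2*w*(-2 - c/5)) = 14*w*(-2 - c/5))
(112 + L(Q(-4), -10))*m = (112 - 14/5*(-10)*(10 + (-5 + (1/7)*(-4))))*(-122) = (112 - 14/5*(-10)*(10 + (-5 - 4/7)))*(-122) = (112 - 14/5*(-10)*(10 - 39/7))*(-122) = (112 - 14/5*(-10)*31/7)*(-122) = (112 + 124)*(-122) = 236*(-122) = -28792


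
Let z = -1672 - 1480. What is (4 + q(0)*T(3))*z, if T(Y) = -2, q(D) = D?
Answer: -12608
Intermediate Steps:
z = -3152
(4 + q(0)*T(3))*z = (4 + 0*(-2))*(-3152) = (4 + 0)*(-3152) = 4*(-3152) = -12608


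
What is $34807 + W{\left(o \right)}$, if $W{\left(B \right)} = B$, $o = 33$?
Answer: $34840$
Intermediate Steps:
$34807 + W{\left(o \right)} = 34807 + 33 = 34840$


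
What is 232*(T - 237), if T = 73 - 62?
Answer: -52432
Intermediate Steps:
T = 11
232*(T - 237) = 232*(11 - 237) = 232*(-226) = -52432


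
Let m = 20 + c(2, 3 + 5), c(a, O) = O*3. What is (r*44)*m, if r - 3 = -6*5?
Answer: -52272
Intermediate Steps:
c(a, O) = 3*O
r = -27 (r = 3 - 6*5 = 3 - 30 = -27)
m = 44 (m = 20 + 3*(3 + 5) = 20 + 3*8 = 20 + 24 = 44)
(r*44)*m = -27*44*44 = -1188*44 = -52272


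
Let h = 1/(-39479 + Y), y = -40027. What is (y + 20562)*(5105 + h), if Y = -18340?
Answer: -5745406073210/57819 ≈ -9.9369e+7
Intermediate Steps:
h = -1/57819 (h = 1/(-39479 - 18340) = 1/(-57819) = -1/57819 ≈ -1.7295e-5)
(y + 20562)*(5105 + h) = (-40027 + 20562)*(5105 - 1/57819) = -19465*295165994/57819 = -5745406073210/57819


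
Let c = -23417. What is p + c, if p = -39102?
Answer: -62519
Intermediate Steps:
p + c = -39102 - 23417 = -62519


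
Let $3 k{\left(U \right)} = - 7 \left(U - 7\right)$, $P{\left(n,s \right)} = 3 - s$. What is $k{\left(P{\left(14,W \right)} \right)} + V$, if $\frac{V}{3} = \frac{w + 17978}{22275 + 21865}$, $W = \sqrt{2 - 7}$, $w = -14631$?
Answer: $\frac{1266043}{132420} + \frac{7 i \sqrt{5}}{3} \approx 9.5608 + 5.2175 i$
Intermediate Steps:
$W = i \sqrt{5}$ ($W = \sqrt{-5} = i \sqrt{5} \approx 2.2361 i$)
$k{\left(U \right)} = \frac{49}{3} - \frac{7 U}{3}$ ($k{\left(U \right)} = \frac{\left(-7\right) \left(U - 7\right)}{3} = \frac{\left(-7\right) \left(-7 + U\right)}{3} = \frac{49 - 7 U}{3} = \frac{49}{3} - \frac{7 U}{3}$)
$V = \frac{10041}{44140}$ ($V = 3 \frac{-14631 + 17978}{22275 + 21865} = 3 \cdot \frac{3347}{44140} = \frac{10041}{44140} \approx 0.22748$)
$k{\left(P{\left(14,W \right)} \right)} + V = \left(\frac{49}{3} - \frac{7 \left(3 - i \sqrt{5}\right)}{3}\right) + \frac{10041}{44140} = \left(\frac{49}{3} - \left(7 - \frac{7 i \sqrt{5}}{3}\right)\right) + \frac{10041}{44140} = \left(\frac{28}{3} + \frac{7 i \sqrt{5}}{3}\right) + \frac{10041}{44140} = \frac{1266043}{132420} + \frac{7 i \sqrt{5}}{3}$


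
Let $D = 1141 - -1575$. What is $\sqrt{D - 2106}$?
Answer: $\sqrt{610} \approx 24.698$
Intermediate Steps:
$D = 2716$ ($D = 1141 + 1575 = 2716$)
$\sqrt{D - 2106} = \sqrt{2716 - 2106} = \sqrt{610}$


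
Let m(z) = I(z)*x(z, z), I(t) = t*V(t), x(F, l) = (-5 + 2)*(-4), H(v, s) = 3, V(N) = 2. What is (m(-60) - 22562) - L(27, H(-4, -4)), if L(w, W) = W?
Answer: -24005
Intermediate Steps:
x(F, l) = 12 (x(F, l) = -3*(-4) = 12)
I(t) = 2*t (I(t) = t*2 = 2*t)
m(z) = 24*z (m(z) = (2*z)*12 = 24*z)
(m(-60) - 22562) - L(27, H(-4, -4)) = (24*(-60) - 22562) - 1*3 = (-1440 - 22562) - 3 = -24002 - 3 = -24005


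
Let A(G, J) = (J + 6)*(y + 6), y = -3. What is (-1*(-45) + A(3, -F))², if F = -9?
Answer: 8100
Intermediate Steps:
A(G, J) = 18 + 3*J (A(G, J) = (J + 6)*(-3 + 6) = (6 + J)*3 = 18 + 3*J)
(-1*(-45) + A(3, -F))² = (-1*(-45) + (18 + 3*(-1*(-9))))² = (45 + (18 + 3*9))² = (45 + (18 + 27))² = (45 + 45)² = 90² = 8100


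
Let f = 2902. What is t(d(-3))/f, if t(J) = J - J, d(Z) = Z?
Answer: 0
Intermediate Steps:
t(J) = 0
t(d(-3))/f = 0/2902 = 0*(1/2902) = 0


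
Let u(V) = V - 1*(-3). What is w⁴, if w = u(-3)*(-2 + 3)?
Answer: 0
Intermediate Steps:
u(V) = 3 + V (u(V) = V + 3 = 3 + V)
w = 0 (w = (3 - 3)*(-2 + 3) = 0*1 = 0)
w⁴ = 0⁴ = 0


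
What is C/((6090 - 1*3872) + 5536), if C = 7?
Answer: 7/7754 ≈ 0.00090276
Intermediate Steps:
C/((6090 - 1*3872) + 5536) = 7/((6090 - 1*3872) + 5536) = 7/((6090 - 3872) + 5536) = 7/(2218 + 5536) = 7/7754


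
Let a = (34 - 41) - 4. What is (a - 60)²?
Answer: 5041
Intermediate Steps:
a = -11 (a = -7 - 4 = -11)
(a - 60)² = (-11 - 60)² = (-71)² = 5041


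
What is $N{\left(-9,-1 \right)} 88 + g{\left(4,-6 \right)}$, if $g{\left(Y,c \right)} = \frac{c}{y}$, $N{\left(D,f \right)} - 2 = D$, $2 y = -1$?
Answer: $-604$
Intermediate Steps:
$y = - \frac{1}{2}$ ($y = \frac{1}{2} \left(-1\right) = - \frac{1}{2} \approx -0.5$)
$N{\left(D,f \right)} = 2 + D$
$g{\left(Y,c \right)} = - 2 c$ ($g{\left(Y,c \right)} = \frac{c}{- \frac{1}{2}} = c \left(-2\right) = - 2 c$)
$N{\left(-9,-1 \right)} 88 + g{\left(4,-6 \right)} = \left(2 - 9\right) 88 - -12 = \left(-7\right) 88 + 12 = -616 + 12 = -604$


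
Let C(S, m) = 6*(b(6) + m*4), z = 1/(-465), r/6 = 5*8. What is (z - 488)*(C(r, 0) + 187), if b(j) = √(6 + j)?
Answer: -42434227/465 - 907684*√3/155 ≈ -1.0140e+5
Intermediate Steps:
r = 240 (r = 6*(5*8) = 6*40 = 240)
z = -1/465 ≈ -0.0021505
C(S, m) = 12*√3 + 24*m (C(S, m) = 6*(√(6 + 6) + m*4) = 6*(√12 + 4*m) = 6*(2*√3 + 4*m) = 12*√3 + 24*m)
(z - 488)*(C(r, 0) + 187) = (-1/465 - 488)*((12*√3 + 24*0) + 187) = -226921*((12*√3 + 0) + 187)/465 = -226921*(12*√3 + 187)/465 = -226921*(187 + 12*√3)/465 = -42434227/465 - 907684*√3/155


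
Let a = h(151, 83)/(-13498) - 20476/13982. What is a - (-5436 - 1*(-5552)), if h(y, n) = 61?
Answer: -11084903063/94364518 ≈ -117.47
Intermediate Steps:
a = -138618975/94364518 (a = 61/(-13498) - 20476/13982 = 61*(-1/13498) - 20476*1/13982 = -61/13498 - 10238/6991 = -138618975/94364518 ≈ -1.4690)
a - (-5436 - 1*(-5552)) = -138618975/94364518 - (-5436 - 1*(-5552)) = -138618975/94364518 - (-5436 + 5552) = -138618975/94364518 - 1*116 = -138618975/94364518 - 116 = -11084903063/94364518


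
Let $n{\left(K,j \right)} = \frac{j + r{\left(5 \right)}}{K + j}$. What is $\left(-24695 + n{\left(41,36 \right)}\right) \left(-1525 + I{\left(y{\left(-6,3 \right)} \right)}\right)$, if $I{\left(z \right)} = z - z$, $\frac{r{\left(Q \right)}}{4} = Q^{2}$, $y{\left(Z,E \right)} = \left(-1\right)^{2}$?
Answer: $\frac{2899602975}{77} \approx 3.7657 \cdot 10^{7}$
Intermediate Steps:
$y{\left(Z,E \right)} = 1$
$r{\left(Q \right)} = 4 Q^{2}$
$I{\left(z \right)} = 0$
$n{\left(K,j \right)} = \frac{100 + j}{K + j}$ ($n{\left(K,j \right)} = \frac{j + 4 \cdot 5^{2}}{K + j} = \frac{j + 4 \cdot 25}{K + j} = \frac{j + 100}{K + j} = \frac{100 + j}{K + j}$)
$\left(-24695 + n{\left(41,36 \right)}\right) \left(-1525 + I{\left(y{\left(-6,3 \right)} \right)}\right) = \left(-24695 + \frac{100 + 36}{41 + 36}\right) \left(-1525 + 0\right) = \left(-24695 + \frac{1}{77} \cdot 136\right) \left(-1525\right) = \left(-24695 + \frac{136}{77}\right) \left(-1525\right) = \left(- \frac{1901379}{77}\right) \left(-1525\right) = \frac{2899602975}{77}$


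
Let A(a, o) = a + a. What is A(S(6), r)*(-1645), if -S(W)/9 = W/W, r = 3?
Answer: 29610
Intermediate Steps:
S(W) = -9 (S(W) = -9*W/W = -9*1 = -9)
A(a, o) = 2*a
A(S(6), r)*(-1645) = (2*(-9))*(-1645) = -18*(-1645) = 29610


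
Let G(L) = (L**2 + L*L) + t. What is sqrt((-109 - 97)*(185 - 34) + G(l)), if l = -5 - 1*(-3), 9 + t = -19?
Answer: I*sqrt(31126) ≈ 176.43*I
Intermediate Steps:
t = -28 (t = -9 - 19 = -28)
l = -2 (l = -5 + 3 = -2)
G(L) = -28 + 2*L**2 (G(L) = (L**2 + L*L) - 28 = (L**2 + L**2) - 28 = 2*L**2 - 28 = -28 + 2*L**2)
sqrt((-109 - 97)*(185 - 34) + G(l)) = sqrt((-109 - 97)*(185 - 34) + (-28 + 2*(-2)**2)) = sqrt(-206*151 + (-28 + 2*4)) = sqrt(-31106 + (-28 + 8)) = sqrt(-31106 - 20) = sqrt(-31126) = I*sqrt(31126)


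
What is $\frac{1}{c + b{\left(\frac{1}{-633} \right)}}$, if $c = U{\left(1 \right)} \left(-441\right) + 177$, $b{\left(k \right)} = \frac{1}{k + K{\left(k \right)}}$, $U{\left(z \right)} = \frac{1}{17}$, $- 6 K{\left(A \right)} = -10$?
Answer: $\frac{1054}{159849} \approx 0.0065937$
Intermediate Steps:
$K{\left(A \right)} = \frac{5}{3}$ ($K{\left(A \right)} = \left(- \frac{1}{6}\right) \left(-10\right) = \frac{5}{3}$)
$U{\left(z \right)} = \frac{1}{17}$
$b{\left(k \right)} = \frac{1}{\frac{5}{3} + k}$ ($b{\left(k \right)} = \frac{1}{k + \frac{5}{3}} = \frac{1}{\frac{5}{3} + k}$)
$c = \frac{2568}{17}$ ($c = \frac{1}{17} \left(-441\right) + 177 = - \frac{441}{17} + 177 = \frac{2568}{17} \approx 151.06$)
$\frac{1}{c + b{\left(\frac{1}{-633} \right)}} = \frac{1}{\frac{2568}{17} + \frac{3}{5 + \frac{3}{-633}}} = \frac{1}{\frac{2568}{17} + \frac{3}{5 + 3 \left(- \frac{1}{633}\right)}} = \frac{1}{\frac{2568}{17} + \frac{3}{5 - \frac{1}{211}}} = \frac{1}{\frac{2568}{17} + \frac{3}{\frac{1054}{211}}} = \frac{1}{\frac{2568}{17} + 3 \cdot \frac{211}{1054}} = \frac{1}{\frac{2568}{17} + \frac{633}{1054}} = \frac{1}{\frac{159849}{1054}} = \frac{1054}{159849}$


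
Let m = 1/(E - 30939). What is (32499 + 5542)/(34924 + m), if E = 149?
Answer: 1171282390/1075309959 ≈ 1.0893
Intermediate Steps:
m = -1/30790 (m = 1/(149 - 30939) = 1/(-30790) = -1/30790 ≈ -3.2478e-5)
(32499 + 5542)/(34924 + m) = (32499 + 5542)/(34924 - 1/30790) = 38041/(1075309959/30790) = 38041*(30790/1075309959) = 1171282390/1075309959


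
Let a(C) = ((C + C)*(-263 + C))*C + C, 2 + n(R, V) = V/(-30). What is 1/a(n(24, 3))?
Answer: -500/1170141 ≈ -0.00042730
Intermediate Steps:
n(R, V) = -2 - V/30 (n(R, V) = -2 + V/(-30) = -2 - V/30)
a(C) = C + 2*C²*(-263 + C) (a(C) = ((2*C)*(-263 + C))*C + C = (2*C*(-263 + C))*C + C = 2*C²*(-263 + C) + C = C + 2*C²*(-263 + C))
1/a(n(24, 3)) = 1/((-2 - 1/30*3)*(1 - 526*(-2 - 1/30*3) + 2*(-2 - 1/30*3)²)) = 1/((-2 - ⅒)*(1 - 526*(-2 - ⅒) + 2*(-2 - ⅒)²)) = 1/(-21*(1 - 526*(-21/10) + 2*(-21/10)²)/10) = 1/(-21*(1 + 5523/5 + 2*(441/100))/10) = 1/(-21*(1 + 5523/5 + 441/50)/10) = 1/(-21/10*55721/50) = 1/(-1170141/500) = -500/1170141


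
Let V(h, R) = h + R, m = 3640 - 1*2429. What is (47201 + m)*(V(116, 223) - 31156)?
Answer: -1491912604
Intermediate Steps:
m = 1211 (m = 3640 - 2429 = 1211)
V(h, R) = R + h
(47201 + m)*(V(116, 223) - 31156) = (47201 + 1211)*((223 + 116) - 31156) = 48412*(339 - 31156) = 48412*(-30817) = -1491912604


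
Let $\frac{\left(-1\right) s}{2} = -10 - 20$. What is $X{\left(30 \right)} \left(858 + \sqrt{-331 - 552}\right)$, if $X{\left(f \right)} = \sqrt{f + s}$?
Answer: $3 \sqrt{10} \left(858 + i \sqrt{883}\right) \approx 8139.7 + 281.9 i$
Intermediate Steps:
$s = 60$ ($s = - 2 \left(-10 - 20\right) = \left(-2\right) \left(-30\right) = 60$)
$X{\left(f \right)} = \sqrt{60 + f}$ ($X{\left(f \right)} = \sqrt{f + 60} = \sqrt{60 + f}$)
$X{\left(30 \right)} \left(858 + \sqrt{-331 - 552}\right) = \sqrt{60 + 30} \left(858 + \sqrt{-331 - 552}\right) = \sqrt{90} \left(858 + \sqrt{-883}\right) = 3 \sqrt{10} \left(858 + i \sqrt{883}\right)$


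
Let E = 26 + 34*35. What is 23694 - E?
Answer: 22478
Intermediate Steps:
E = 1216 (E = 26 + 1190 = 1216)
23694 - E = 23694 - 1*1216 = 23694 - 1216 = 22478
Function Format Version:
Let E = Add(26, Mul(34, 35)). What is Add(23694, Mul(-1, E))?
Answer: 22478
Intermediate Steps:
E = 1216 (E = Add(26, 1190) = 1216)
Add(23694, Mul(-1, E)) = Add(23694, Mul(-1, 1216)) = Add(23694, -1216) = 22478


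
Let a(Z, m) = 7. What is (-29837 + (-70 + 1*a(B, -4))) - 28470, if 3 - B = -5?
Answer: -58370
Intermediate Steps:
B = 8 (B = 3 - 1*(-5) = 3 + 5 = 8)
(-29837 + (-70 + 1*a(B, -4))) - 28470 = (-29837 + (-70 + 1*7)) - 28470 = (-29837 + (-70 + 7)) - 28470 = (-29837 - 63) - 28470 = -29900 - 28470 = -58370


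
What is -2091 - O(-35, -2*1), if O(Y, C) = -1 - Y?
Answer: -2125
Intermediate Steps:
-2091 - O(-35, -2*1) = -2091 - (-1 - 1*(-35)) = -2091 - (-1 + 35) = -2091 - 1*34 = -2091 - 34 = -2125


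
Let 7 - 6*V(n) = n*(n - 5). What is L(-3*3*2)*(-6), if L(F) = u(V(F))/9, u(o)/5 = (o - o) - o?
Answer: -2035/9 ≈ -226.11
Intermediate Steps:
V(n) = 7/6 - n*(-5 + n)/6 (V(n) = 7/6 - n*(n - 5)/6 = 7/6 - n*(-5 + n)/6)
u(o) = -5*o (u(o) = 5*((o - o) - o) = 5*(0 - o) = 5*(-o) = -5*o)
L(F) = -35/54 - 25*F/54 + 5*F²/54 (L(F) = -5*(7/6 - F²/6 + 5*F/6)/9 = (-35/6 - 25*F/6 + 5*F²/6)*(⅑) = -35/54 - 25*F/54 + 5*F²/54)
L(-3*3*2)*(-6) = (-35/54 - 25*(-3*3)*2/54 + 5*(-3*3*2)²/54)*(-6) = (-35/54 - (-25)*2/6 + 5*(-9*2)²/54)*(-6) = (-35/54 - 25/54*(-18) + (5/54)*(-18)²)*(-6) = (-35/54 + 25/3 + (5/54)*324)*(-6) = (-35/54 + 25/3 + 30)*(-6) = (2035/54)*(-6) = -2035/9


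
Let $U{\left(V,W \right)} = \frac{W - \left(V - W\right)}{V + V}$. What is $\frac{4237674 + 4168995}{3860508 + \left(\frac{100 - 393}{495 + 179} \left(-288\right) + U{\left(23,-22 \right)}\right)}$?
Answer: $\frac{130320182838}{59847513269} \approx 2.1775$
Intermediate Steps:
$U{\left(V,W \right)} = \frac{- V + 2 W}{2 V}$
$\frac{4237674 + 4168995}{3860508 + \left(\frac{100 - 393}{495 + 179} \left(-288\right) + U{\left(23,-22 \right)}\right)} = \frac{4237674 + 4168995}{3860508 + \left(\frac{100 - 393}{495 + 179} \left(-288\right) + \frac{-22 - \frac{23}{2}}{23}\right)} = \frac{8406669}{3860508 + \left(- \frac{293}{674} \left(-288\right) + \frac{-22 - \frac{23}{2}}{23}\right)} = \frac{8406669}{3860508 + \left(\left(-293\right) \frac{1}{674} \left(-288\right) + \frac{1}{23} \left(- \frac{67}{2}\right)\right)} = \frac{8406669}{3860508 - - \frac{1918253}{15502}} = \frac{8406669}{3860508 + \left(\frac{42192}{337} - \frac{67}{46}\right)} = \frac{8406669}{3860508 + \frac{1918253}{15502}} = \frac{8406669}{\frac{59847513269}{15502}} = 8406669 \cdot \frac{15502}{59847513269} = \frac{130320182838}{59847513269}$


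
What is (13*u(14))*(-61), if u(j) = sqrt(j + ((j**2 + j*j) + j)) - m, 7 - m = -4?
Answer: 8723 - 1586*sqrt(105) ≈ -7528.7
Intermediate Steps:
m = 11 (m = 7 - 1*(-4) = 7 + 4 = 11)
u(j) = -11 + sqrt(2*j + 2*j**2) (u(j) = sqrt(j + ((j**2 + j*j) + j)) - 1*11 = sqrt(j + ((j**2 + j**2) + j)) - 11 = sqrt(j + (2*j**2 + j)) - 11 = sqrt(j + (j + 2*j**2)) - 11 = sqrt(2*j + 2*j**2) - 11 = -11 + sqrt(2*j + 2*j**2))
(13*u(14))*(-61) = (13*(-11 + sqrt(2)*sqrt(14*(1 + 14))))*(-61) = (13*(-11 + sqrt(2)*sqrt(14*15)))*(-61) = (13*(-11 + sqrt(2)*sqrt(210)))*(-61) = (13*(-11 + 2*sqrt(105)))*(-61) = (-143 + 26*sqrt(105))*(-61) = 8723 - 1586*sqrt(105)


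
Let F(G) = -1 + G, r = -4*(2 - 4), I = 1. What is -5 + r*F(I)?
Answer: -5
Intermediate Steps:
r = 8 (r = -4*(-2) = 8)
-5 + r*F(I) = -5 + 8*(-1 + 1) = -5 + 8*0 = -5 + 0 = -5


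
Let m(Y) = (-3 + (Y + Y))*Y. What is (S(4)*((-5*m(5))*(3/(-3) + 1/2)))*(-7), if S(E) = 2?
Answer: -1225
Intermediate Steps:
m(Y) = Y*(-3 + 2*Y) (m(Y) = (-3 + 2*Y)*Y = Y*(-3 + 2*Y))
(S(4)*((-5*m(5))*(3/(-3) + 1/2)))*(-7) = (2*((-25*(-3 + 2*5))*(3/(-3) + 1/2)))*(-7) = (2*((-25*(-3 + 10))*(3*(-1/3) + 1*(1/2))))*(-7) = (2*((-25*7)*(-1 + 1/2)))*(-7) = (2*(-5*35*(-1/2)))*(-7) = (2*(-175*(-1/2)))*(-7) = (2*(175/2))*(-7) = 175*(-7) = -1225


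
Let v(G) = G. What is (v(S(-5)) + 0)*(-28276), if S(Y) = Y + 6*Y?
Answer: 989660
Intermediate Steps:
S(Y) = 7*Y
(v(S(-5)) + 0)*(-28276) = (7*(-5) + 0)*(-28276) = (-35 + 0)*(-28276) = -35*(-28276) = 989660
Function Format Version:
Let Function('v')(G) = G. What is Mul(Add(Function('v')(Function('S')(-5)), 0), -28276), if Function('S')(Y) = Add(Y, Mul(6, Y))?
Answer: 989660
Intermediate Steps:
Function('S')(Y) = Mul(7, Y)
Mul(Add(Function('v')(Function('S')(-5)), 0), -28276) = Mul(Add(Mul(7, -5), 0), -28276) = Mul(Add(-35, 0), -28276) = Mul(-35, -28276) = 989660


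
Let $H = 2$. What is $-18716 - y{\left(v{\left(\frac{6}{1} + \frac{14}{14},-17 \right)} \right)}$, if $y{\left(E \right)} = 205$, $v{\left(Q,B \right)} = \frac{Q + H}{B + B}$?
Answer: $-18921$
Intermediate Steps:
$v{\left(Q,B \right)} = \frac{2 + Q}{2 B}$ ($v{\left(Q,B \right)} = \frac{Q + 2}{B + B} = \frac{2 + Q}{2 B}$)
$-18716 - y{\left(v{\left(\frac{6}{1} + \frac{14}{14},-17 \right)} \right)} = -18716 - 205 = -18921$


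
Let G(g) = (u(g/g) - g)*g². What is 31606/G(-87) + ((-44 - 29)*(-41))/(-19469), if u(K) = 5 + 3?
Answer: -1536794401/13999281795 ≈ -0.10978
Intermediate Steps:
u(K) = 8
G(g) = g²*(8 - g) (G(g) = (8 - g)*g² = g²*(8 - g))
31606/G(-87) + ((-44 - 29)*(-41))/(-19469) = 31606/(((-87)²*(8 - 1*(-87)))) + ((-44 - 29)*(-41))/(-19469) = 31606/((7569*(8 + 87))) - 73*(-41)*(-1/19469) = 31606/((7569*95)) + 2993*(-1/19469) = 31606/719055 - 2993/19469 = -1536794401/13999281795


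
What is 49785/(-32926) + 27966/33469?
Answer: -745445649/1102000294 ≈ -0.67645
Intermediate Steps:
49785/(-32926) + 27966/33469 = 49785*(-1/32926) + 27966*(1/33469) = -49785/32926 + 27966/33469 = -745445649/1102000294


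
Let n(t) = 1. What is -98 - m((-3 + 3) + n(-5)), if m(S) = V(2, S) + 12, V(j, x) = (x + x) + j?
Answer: -114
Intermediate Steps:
V(j, x) = j + 2*x (V(j, x) = 2*x + j = j + 2*x)
m(S) = 14 + 2*S (m(S) = (2 + 2*S) + 12 = 14 + 2*S)
-98 - m((-3 + 3) + n(-5)) = -98 - (14 + 2*((-3 + 3) + 1)) = -98 - (14 + 2*(0 + 1)) = -98 - (14 + 2*1) = -98 - (14 + 2) = -98 - 1*16 = -98 - 16 = -114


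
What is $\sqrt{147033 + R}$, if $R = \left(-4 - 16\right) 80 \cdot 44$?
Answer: $\sqrt{76633} \approx 276.83$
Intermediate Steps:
$R = -70400$ ($R = \left(-4 - 16\right) 80 \cdot 44 = \left(-20\right) 80 \cdot 44 = \left(-1600\right) 44 = -70400$)
$\sqrt{147033 + R} = \sqrt{147033 - 70400} = \sqrt{76633}$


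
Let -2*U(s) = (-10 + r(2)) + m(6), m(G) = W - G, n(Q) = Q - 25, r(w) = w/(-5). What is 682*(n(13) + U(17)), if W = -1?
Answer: -11253/5 ≈ -2250.6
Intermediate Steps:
r(w) = -w/5 (r(w) = w*(-1/5) = -w/5)
n(Q) = -25 + Q
m(G) = -1 - G
U(s) = 87/10 (U(s) = -((-10 - 1/5*2) + (-1 - 1*6))/2 = -((-10 - 2/5) + (-1 - 6))/2 = -(-52/5 - 7)/2 = -1/2*(-87/5) = 87/10)
682*(n(13) + U(17)) = 682*((-25 + 13) + 87/10) = 682*(-12 + 87/10) = 682*(-33/10) = -11253/5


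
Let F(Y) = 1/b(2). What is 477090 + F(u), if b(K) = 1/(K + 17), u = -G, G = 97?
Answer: 477109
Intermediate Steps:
u = -97 (u = -1*97 = -97)
b(K) = 1/(17 + K)
F(Y) = 19 (F(Y) = 1/(1/(17 + 2)) = 1/(1/19) = 19)
477090 + F(u) = 477090 + 19 = 477109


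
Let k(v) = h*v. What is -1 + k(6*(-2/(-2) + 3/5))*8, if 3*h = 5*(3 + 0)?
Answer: 383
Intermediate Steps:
h = 5 (h = (5*(3 + 0))/3 = (5*3)/3 = (⅓)*15 = 5)
k(v) = 5*v
-1 + k(6*(-2/(-2) + 3/5))*8 = -1 + (5*(6*(-2/(-2) + 3/5)))*8 = -1 + (5*(6*(-2*(-½) + 3*(⅕))))*8 = -1 + (5*(6*(1 + ⅗)))*8 = -1 + (5*(6*(8/5)))*8 = -1 + (5*(48/5))*8 = -1 + 48*8 = -1 + 384 = 383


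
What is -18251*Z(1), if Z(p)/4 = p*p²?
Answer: -73004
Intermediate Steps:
Z(p) = 4*p³ (Z(p) = 4*(p*p²) = 4*p³)
-18251*Z(1) = -73004*1³ = -73004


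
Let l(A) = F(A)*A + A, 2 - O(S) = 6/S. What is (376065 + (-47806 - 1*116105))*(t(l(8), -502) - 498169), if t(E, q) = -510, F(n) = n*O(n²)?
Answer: -105796744566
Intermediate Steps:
O(S) = 2 - 6/S
F(n) = n*(2 - 6/n²)
l(A) = A + A*(-6/A + 2*A) (l(A) = (-6/A + 2*A)*A + A = A*(-6/A + 2*A) + A = A + A*(-6/A + 2*A))
(376065 + (-47806 - 1*116105))*(t(l(8), -502) - 498169) = (376065 + (-47806 - 1*116105))*(-510 - 498169) = (376065 + (-47806 - 116105))*(-498679) = (376065 - 163911)*(-498679) = 212154*(-498679) = -105796744566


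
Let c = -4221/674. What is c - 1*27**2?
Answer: -495567/674 ≈ -735.26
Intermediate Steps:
c = -4221/674 (c = -4221*1/674 = -4221/674 ≈ -6.2626)
c - 1*27**2 = -4221/674 - 1*27**2 = -4221/674 - 1*729 = -4221/674 - 729 = -495567/674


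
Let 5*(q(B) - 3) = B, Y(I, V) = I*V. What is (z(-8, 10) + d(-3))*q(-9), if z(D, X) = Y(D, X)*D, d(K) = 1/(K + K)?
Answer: 3839/5 ≈ 767.80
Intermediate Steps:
q(B) = 3 + B/5
d(K) = 1/(2*K)
z(D, X) = X*D**2 (z(D, X) = (D*X)*D = X*D**2)
(z(-8, 10) + d(-3))*q(-9) = (10*(-8)**2 + (1/2)/(-3))*(3 + (1/5)*(-9)) = (10*64 + (1/2)*(-1/3))*(3 - 9/5) = (640 - 1/6)*(6/5) = (3839/6)*(6/5) = 3839/5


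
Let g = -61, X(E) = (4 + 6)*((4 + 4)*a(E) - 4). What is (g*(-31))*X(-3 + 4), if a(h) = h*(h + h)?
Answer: 226920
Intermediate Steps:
a(h) = 2*h**2 (a(h) = h*(2*h) = 2*h**2)
X(E) = -40 + 160*E**2 (X(E) = (4 + 6)*((4 + 4)*(2*E**2) - 4) = 10*(8*(2*E**2) - 4) = 10*(16*E**2 - 4) = 10*(-4 + 16*E**2) = -40 + 160*E**2)
(g*(-31))*X(-3 + 4) = (-61*(-31))*(-40 + 160*(-3 + 4)**2) = 1891*(-40 + 160*1**2) = 1891*(-40 + 160*1) = 1891*(-40 + 160) = 1891*120 = 226920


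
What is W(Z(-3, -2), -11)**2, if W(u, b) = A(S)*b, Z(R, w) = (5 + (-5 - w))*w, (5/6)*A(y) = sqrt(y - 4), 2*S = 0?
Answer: -17424/25 ≈ -696.96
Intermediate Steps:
S = 0 (S = (1/2)*0 = 0)
A(y) = 6*sqrt(-4 + y)/5 (A(y) = 6*sqrt(y - 4)/5 = 6*sqrt(-4 + y)/5)
Z(R, w) = -w**2 (Z(R, w) = (-w)*w = -w**2)
W(u, b) = 12*I*b/5 (W(u, b) = (6*sqrt(-4 + 0)/5)*b = (6*sqrt(-4)/5)*b = (6*(2*I)/5)*b = (12*I/5)*b = 12*I*b/5)
W(Z(-3, -2), -11)**2 = ((12/5)*I*(-11))**2 = (-132*I/5)**2 = -17424/25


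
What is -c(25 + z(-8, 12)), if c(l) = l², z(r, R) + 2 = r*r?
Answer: -7569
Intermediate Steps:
z(r, R) = -2 + r² (z(r, R) = -2 + r*r = -2 + r²)
-c(25 + z(-8, 12)) = -(25 + (-2 + (-8)²))² = -(25 + (-2 + 64))² = -(25 + 62)² = -1*87² = -1*7569 = -7569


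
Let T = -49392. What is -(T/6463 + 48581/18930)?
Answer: 621011557/122344590 ≈ 5.0759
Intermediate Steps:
-(T/6463 + 48581/18930) = -(-49392/6463 + 48581/18930) = -1*(-621011557/122344590) = 621011557/122344590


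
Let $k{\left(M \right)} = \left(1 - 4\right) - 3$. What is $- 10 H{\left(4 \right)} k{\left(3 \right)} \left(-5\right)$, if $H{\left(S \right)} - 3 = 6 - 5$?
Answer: $-1200$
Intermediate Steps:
$k{\left(M \right)} = -6$ ($k{\left(M \right)} = \left(1 - 4\right) - 3 = -3 - 3 = -6$)
$H{\left(S \right)} = 4$ ($H{\left(S \right)} = 3 + \left(6 - 5\right) = 3 + 1 = 4$)
$- 10 H{\left(4 \right)} k{\left(3 \right)} \left(-5\right) = \left(-10\right) 4 \left(\left(-6\right) \left(-5\right)\right) = \left(-40\right) 30 = -1200$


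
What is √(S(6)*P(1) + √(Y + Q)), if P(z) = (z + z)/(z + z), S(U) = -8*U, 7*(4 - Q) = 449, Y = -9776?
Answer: √(-2352 + 7*I*√481971)/7 ≈ 5.5759 + 8.8933*I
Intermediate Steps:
Q = -421/7 (Q = 4 - ⅐*449 = 4 - 449/7 = -421/7 ≈ -60.143)
P(z) = 1 (P(z) = (2*z)/((2*z)) = (2*z)*(1/(2*z)) = 1)
√(S(6)*P(1) + √(Y + Q)) = √(-8*6*1 + √(-9776 - 421/7)) = √(-48*1 + √(-68853/7)) = √(-48 + I*√481971/7)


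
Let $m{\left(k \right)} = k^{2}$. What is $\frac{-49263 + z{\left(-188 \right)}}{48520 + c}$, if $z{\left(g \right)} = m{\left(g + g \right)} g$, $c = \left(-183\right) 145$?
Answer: $- \frac{26627951}{21985} \approx -1211.2$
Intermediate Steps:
$c = -26535$
$z{\left(g \right)} = 4 g^{3}$ ($z{\left(g \right)} = \left(g + g\right)^{2} g = \left(2 g\right)^{2} g = 4 g^{2} g = 4 g^{3}$)
$\frac{-49263 + z{\left(-188 \right)}}{48520 + c} = \frac{-49263 + 4 \left(-188\right)^{3}}{48520 - 26535} = \frac{-49263 + 4 \left(-6644672\right)}{21985} = \left(-49263 - 26578688\right) \frac{1}{21985} = \left(-26627951\right) \frac{1}{21985} = - \frac{26627951}{21985}$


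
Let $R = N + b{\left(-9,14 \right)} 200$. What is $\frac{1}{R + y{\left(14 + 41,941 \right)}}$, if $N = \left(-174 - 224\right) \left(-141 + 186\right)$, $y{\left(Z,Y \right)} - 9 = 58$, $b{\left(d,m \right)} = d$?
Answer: $- \frac{1}{19643} \approx -5.0909 \cdot 10^{-5}$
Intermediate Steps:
$y{\left(Z,Y \right)} = 67$ ($y{\left(Z,Y \right)} = 9 + 58 = 67$)
$N = -17910$ ($N = \left(-398\right) 45 = -17910$)
$R = -19710$ ($R = -17910 - 1800 = -19710$)
$\frac{1}{R + y{\left(14 + 41,941 \right)}} = \frac{1}{-19710 + 67} = \frac{1}{-19643} = - \frac{1}{19643}$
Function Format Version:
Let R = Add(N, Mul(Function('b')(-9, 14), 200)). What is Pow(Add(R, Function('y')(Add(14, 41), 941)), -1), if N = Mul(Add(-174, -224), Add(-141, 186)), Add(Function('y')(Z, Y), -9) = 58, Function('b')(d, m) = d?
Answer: Rational(-1, 19643) ≈ -5.0909e-5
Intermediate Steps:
Function('y')(Z, Y) = 67 (Function('y')(Z, Y) = Add(9, 58) = 67)
N = -17910 (N = Mul(-398, 45) = -17910)
R = -19710 (R = Add(-17910, Mul(-9, 200)) = Add(-17910, -1800) = -19710)
Pow(Add(R, Function('y')(Add(14, 41), 941)), -1) = Pow(Add(-19710, 67), -1) = Pow(-19643, -1) = Rational(-1, 19643)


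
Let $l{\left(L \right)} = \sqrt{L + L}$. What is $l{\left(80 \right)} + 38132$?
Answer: $38132 + 4 \sqrt{10} \approx 38145.0$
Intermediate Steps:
$l{\left(L \right)} = \sqrt{2} \sqrt{L}$ ($l{\left(L \right)} = \sqrt{2 L} = \sqrt{2} \sqrt{L}$)
$l{\left(80 \right)} + 38132 = \sqrt{2} \sqrt{80} + 38132 = \sqrt{2} \cdot 4 \sqrt{5} + 38132 = 4 \sqrt{10} + 38132 = 38132 + 4 \sqrt{10}$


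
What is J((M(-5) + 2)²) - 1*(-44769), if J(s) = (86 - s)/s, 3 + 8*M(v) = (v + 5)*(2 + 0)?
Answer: 7571296/169 ≈ 44801.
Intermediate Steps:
M(v) = 7/8 + v/4 (M(v) = -3/8 + ((v + 5)*(2 + 0))/8 = -3/8 + ((5 + v)*2)/8 = -3/8 + (10 + 2*v)/8 = -3/8 + (5/4 + v/4) = 7/8 + v/4)
J(s) = (86 - s)/s
J((M(-5) + 2)²) - 1*(-44769) = (86 - ((7/8 + (¼)*(-5)) + 2)²)/(((7/8 + (¼)*(-5)) + 2)²) - 1*(-44769) = (86 - ((7/8 - 5/4) + 2)²)/(((7/8 - 5/4) + 2)²) + 44769 = (86 - (-3/8 + 2)²)/((-3/8 + 2)²) + 44769 = (86 - (13/8)²)/((13/8)²) + 44769 = (86 - 1*169/64)/(169/64) + 44769 = 64*(86 - 169/64)/169 + 44769 = (64/169)*(5335/64) + 44769 = 5335/169 + 44769 = 7571296/169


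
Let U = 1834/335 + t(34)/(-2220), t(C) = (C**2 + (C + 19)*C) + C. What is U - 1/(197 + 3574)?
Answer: 192884311/46741545 ≈ 4.1266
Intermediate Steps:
t(C) = C + C**2 + C*(19 + C) (t(C) = (C**2 + (19 + C)*C) + C = (C**2 + C*(19 + C)) + C = C + C**2 + C*(19 + C))
U = 153458/37185 (U = 1834/335 + (2*34*(10 + 34))/(-2220) = 1834*(1/335) + (2*34*44)*(-1/2220) = 1834/335 + 2992*(-1/2220) = 1834/335 - 748/555 = 153458/37185 ≈ 4.1269)
U - 1/(197 + 3574) = 153458/37185 - 1/(197 + 3574) = 153458/37185 - 1/3771 = 192884311/46741545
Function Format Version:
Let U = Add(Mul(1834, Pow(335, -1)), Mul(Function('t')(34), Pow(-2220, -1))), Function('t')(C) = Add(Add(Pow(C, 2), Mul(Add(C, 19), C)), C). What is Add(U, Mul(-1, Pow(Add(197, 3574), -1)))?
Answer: Rational(192884311, 46741545) ≈ 4.1266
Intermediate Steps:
Function('t')(C) = Add(C, Pow(C, 2), Mul(C, Add(19, C))) (Function('t')(C) = Add(Add(Pow(C, 2), Mul(Add(19, C), C)), C) = Add(Add(Pow(C, 2), Mul(C, Add(19, C))), C) = Add(C, Pow(C, 2), Mul(C, Add(19, C))))
U = Rational(153458, 37185) (U = Add(Mul(1834, Pow(335, -1)), Mul(Mul(2, 34, Add(10, 34)), Pow(-2220, -1))) = Add(Mul(1834, Rational(1, 335)), Mul(Mul(2, 34, 44), Rational(-1, 2220))) = Add(Rational(1834, 335), Mul(2992, Rational(-1, 2220))) = Add(Rational(1834, 335), Rational(-748, 555)) = Rational(153458, 37185) ≈ 4.1269)
Add(U, Mul(-1, Pow(Add(197, 3574), -1))) = Add(Rational(153458, 37185), Mul(-1, Pow(Add(197, 3574), -1))) = Add(Rational(153458, 37185), Mul(-1, Pow(3771, -1))) = Add(Rational(153458, 37185), Mul(-1, Rational(1, 3771))) = Add(Rational(153458, 37185), Rational(-1, 3771)) = Rational(192884311, 46741545)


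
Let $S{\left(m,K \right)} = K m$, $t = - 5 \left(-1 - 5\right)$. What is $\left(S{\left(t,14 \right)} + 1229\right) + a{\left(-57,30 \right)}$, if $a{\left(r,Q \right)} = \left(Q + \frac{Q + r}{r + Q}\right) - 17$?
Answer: $1663$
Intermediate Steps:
$t = 30$ ($t = \left(-5\right) \left(-6\right) = 30$)
$a{\left(r,Q \right)} = -16 + Q$ ($a{\left(r,Q \right)} = \left(Q + \frac{Q + r}{Q + r}\right) - 17 = \left(Q + 1\right) - 17 = \left(1 + Q\right) - 17 = -16 + Q$)
$\left(S{\left(t,14 \right)} + 1229\right) + a{\left(-57,30 \right)} = \left(14 \cdot 30 + 1229\right) + \left(-16 + 30\right) = \left(420 + 1229\right) + 14 = 1649 + 14 = 1663$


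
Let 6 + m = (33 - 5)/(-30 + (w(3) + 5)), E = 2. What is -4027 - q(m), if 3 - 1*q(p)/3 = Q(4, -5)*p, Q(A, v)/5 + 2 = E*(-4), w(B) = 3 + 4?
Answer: -8708/3 ≈ -2902.7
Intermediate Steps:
w(B) = 7
m = -68/9 (m = -6 + (33 - 5)/(-30 + (7 + 5)) = -6 + 28/(-30 + 12) = -6 + 28/(-18) = -6 + 28*(-1/18) = -6 - 14/9 = -68/9 ≈ -7.5556)
Q(A, v) = -50 (Q(A, v) = -10 + 5*(2*(-4)) = -10 + 5*(-8) = -10 - 40 = -50)
q(p) = 9 + 150*p (q(p) = 9 - (-150)*p = 9 + 150*p)
-4027 - q(m) = -4027 - (9 + 150*(-68/9)) = -4027 - (9 - 3400/3) = -4027 - 1*(-3373/3) = -4027 + 3373/3 = -8708/3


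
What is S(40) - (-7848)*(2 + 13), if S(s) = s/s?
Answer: 117721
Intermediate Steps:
S(s) = 1
S(40) - (-7848)*(2 + 13) = 1 - (-7848)*(2 + 13) = 1 - (-7848)*15 = 1 - 1308*(-90) = 1 + 117720 = 117721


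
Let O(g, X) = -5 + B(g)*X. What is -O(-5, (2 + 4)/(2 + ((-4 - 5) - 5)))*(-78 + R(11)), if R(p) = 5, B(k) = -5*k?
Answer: -2555/2 ≈ -1277.5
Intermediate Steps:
O(g, X) = -5 - 5*X*g (O(g, X) = -5 + (-5*g)*X = -5 - 5*X*g)
-O(-5, (2 + 4)/(2 + ((-4 - 5) - 5)))*(-78 + R(11)) = -(-5 - 5*(2 + 4)/(2 + ((-4 - 5) - 5))*(-5))*(-78 + 5) = -(-5 - 5*6/(2 + (-9 - 5))*(-5))*(-73) = -(-5 - 5*6/(2 - 14)*(-5))*(-73) = -(-5 - 5*6/(-12)*(-5))*(-73) = -(-5 - 5*6*(-1/12)*(-5))*(-73) = -(-5 - 5*(-½)*(-5))*(-73) = -(-5 - 25/2)*(-73) = -(-35)*(-73)/2 = -1*2555/2 = -2555/2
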